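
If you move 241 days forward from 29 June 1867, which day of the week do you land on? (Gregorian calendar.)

First find the weekday of Jun 29, 1867. Doomsday rule: the anchor day for the 1800s is Friday. For year 67: 67÷12 = 5 r 7, and 7÷4 = 1, so 5+7+1 = 13.
Friday + 13 ≡ Thursday — that's 1867's doomsday.
In June the doomsday date is Jun 6.
Jun 29 is 23 days after Jun 6; 23 mod 7 = 2, so Thursday + 2 = Saturday.
241 mod 7 = 3, so 241 days after a Saturday is Saturday + 3 = Tuesday.

Tuesday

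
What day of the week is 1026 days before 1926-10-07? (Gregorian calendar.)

Sunday

Oct 7, 1926 is a Thursday.
1026 mod 7 = 4, so 1026 days before a Thursday is Thursday − 4 = Sunday.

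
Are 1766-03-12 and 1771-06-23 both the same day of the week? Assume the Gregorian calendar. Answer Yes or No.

No

From Mar 12, 1766 to Jun 23, 1771 is 1929 days.
1929 mod 7 = 4, so they are different weekdays.
(Mar 12, 1766 is a Wednesday; Jun 23, 1771 is a Sunday.)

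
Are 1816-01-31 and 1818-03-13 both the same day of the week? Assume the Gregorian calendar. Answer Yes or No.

No

From Jan 31, 1816 to Mar 13, 1818 is 772 days.
772 mod 7 = 2, so they are different weekdays.
(Jan 31, 1816 is a Wednesday; Mar 13, 1818 is a Friday.)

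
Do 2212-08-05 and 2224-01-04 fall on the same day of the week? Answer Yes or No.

From Aug 5, 2212 to Jan 4, 2224 is 4169 days.
4169 mod 7 = 4, so they are different weekdays.
(Aug 5, 2212 is a Wednesday; Jan 4, 2224 is a Sunday.)

No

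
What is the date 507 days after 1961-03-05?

+365 (one year) → Mar 5, 1962 (142 left).
Mar has 31 days: +27 → Apr 1, 1962 (115 left).
Apr has 30 days: +30 → May 1, 1962 (85 left).
May has 31 days: +31 → Jun 1, 1962 (54 left).
Jun has 30 days: +30 → Jul 1, 1962 (24 left).
+24 → Jul 25, 1962.

July 25, 1962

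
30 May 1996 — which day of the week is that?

Thursday

Doomsday rule: the anchor day for the 1900s is Wednesday. For year 96: 96÷12 = 8 r 0, and 0÷4 = 0, so 8+0+0 = 8.
Wednesday + 8 ≡ Thursday — that's 1996's doomsday.
In May the doomsday date is May 9.
May 30 is 21 days after May 9; 21 mod 7 = 0, so Thursday + 0 = Thursday.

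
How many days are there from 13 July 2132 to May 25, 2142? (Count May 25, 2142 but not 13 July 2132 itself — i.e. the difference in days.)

Jul 13, 2132 → Jul 13, 2133: 365 days.
Jul 13, 2133 → Jul 13, 2134: 365 days.
Jul 13, 2134 → Jul 13, 2135: 365 days.
Jul 13, 2135 → Jul 13, 2136: 366 days (Feb 29, 2136 is in that span).
Jul 13, 2136 → Jul 13, 2137: 365 days.
Jul 13, 2137 → Jul 13, 2138: 365 days.
Jul 13, 2138 → Jul 13, 2139: 365 days.
Jul 13, 2139 → Jul 13, 2140: 366 days (Feb 29, 2140 is in that span).
Jul 13, 2140 → Jul 13, 2141: 365 days.
Jul 13, 2141 → Aug 13, 2141: 31 days (July has 31).
Aug 13, 2141 → Sep 13, 2141: 31 days (August has 31).
Sep 13, 2141 → Oct 13, 2141: 30 days (September has 30).
Oct 13, 2141 → Nov 13, 2141: 31 days (October has 31).
Nov 13, 2141 → Dec 13, 2141: 30 days (November has 30).
Dec 13, 2141 → Jan 13, 2142: 31 days (December has 31).
Jan 13, 2142 → Feb 13, 2142: 31 days (January has 31).
Feb 13, 2142 → Mar 13, 2142: 28 days (February has 28).
Mar 13, 2142 → Apr 13, 2142: 31 days (March has 31).
Apr 13, 2142 → May 13, 2142: 30 days (April has 30).
May 13, 2142 → May 25, 2142: 12 days.
Total: 3603 days.

3603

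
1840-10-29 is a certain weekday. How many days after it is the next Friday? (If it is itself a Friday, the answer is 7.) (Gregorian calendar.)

1

Oct 29, 1840 is a Thursday.
From Thursday to the next Friday is 1 day.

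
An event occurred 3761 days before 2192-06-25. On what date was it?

−366 (one year; includes Feb 29, 2192) → Jun 25, 2191 (3395 left).
−365 (one year) → Jun 25, 2190 (3030 left).
−365 (one year) → Jun 25, 2189 (2665 left).
−365 (one year) → Jun 25, 2188 (2300 left).
−366 (one year; includes Feb 29, 2188) → Jun 25, 2187 (1934 left).
−365 (one year) → Jun 25, 2186 (1569 left).
−365 (one year) → Jun 25, 2185 (1204 left).
−365 (one year) → Jun 25, 2184 (839 left).
−366 (one year; includes Feb 29, 2184) → Jun 25, 2183 (473 left).
−365 (one year) → Jun 25, 2182 (108 left).
−25 → May 31, 2182 (end of May, 31 days; 83 left).
−31 → Apr 30, 2182 (end of Apr, 30 days; 52 left).
−30 → Mar 31, 2182 (end of Mar, 31 days; 22 left).
−22 → Mar 9, 2182.

March 9, 2182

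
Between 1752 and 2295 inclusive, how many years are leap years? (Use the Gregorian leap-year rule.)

Multiples of 4 in [1752,2295]: 136.
Of those, multiples of 100: 5 (not leap unless ÷400).
Multiples of 400: 1.
Leap years = 136 − 5 + 1 = 132.

132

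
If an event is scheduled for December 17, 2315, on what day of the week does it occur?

Doomsday rule: the anchor day for the 2300s is Wednesday. For year 15: 15÷12 = 1 r 3, and 3÷4 = 0, so 1+3+0 = 4.
Wednesday + 4 ≡ Sunday — that's 2315's doomsday.
In December the doomsday date is Dec 12.
Dec 17 is 5 days after Dec 12; 5 mod 7 = 5, so Sunday + 5 = Friday.

Friday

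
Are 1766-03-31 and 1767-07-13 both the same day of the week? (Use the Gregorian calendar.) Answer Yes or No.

Yes

From Mar 31, 1766 to Jul 13, 1767 is 469 days.
469 mod 7 = 0, so they are the same weekday.
(Mar 31, 1766 is a Monday; Jul 13, 1767 is a Monday.)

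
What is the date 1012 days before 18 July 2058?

October 10, 2055

−365 (one year) → Jul 18, 2057 (647 left).
−365 (one year) → Jul 18, 2056 (282 left).
−18 → Jun 30, 2056 (end of Jun, 30 days; 264 left).
−30 → May 31, 2056 (end of May, 31 days; 234 left).
−31 → Apr 30, 2056 (end of Apr, 30 days; 203 left).
−30 → Mar 31, 2056 (end of Mar, 31 days; 173 left).
−31 → Feb 29, 2056 (end of Feb, 29 days; 142 left).
−29 → Jan 31, 2056 (end of Jan, 31 days; 113 left).
−31 → Dec 31, 2055 (end of Dec, 31 days; 82 left).
−31 → Nov 30, 2055 (end of Nov, 30 days; 51 left).
−30 → Oct 31, 2055 (end of Oct, 31 days; 21 left).
−21 → Oct 10, 2055.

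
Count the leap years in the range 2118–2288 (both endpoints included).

42

Multiples of 4 in [2118,2288]: 43.
Of those, multiples of 100: 1 (not leap unless ÷400).
Multiples of 400: 0.
Leap years = 43 − 1 + 0 = 42.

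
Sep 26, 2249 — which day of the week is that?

Doomsday rule: the anchor day for the 2200s is Friday. For year 49: 49÷12 = 4 r 1, and 1÷4 = 0, so 4+1+0 = 5.
Friday + 5 ≡ Wednesday — that's 2249's doomsday.
In September the doomsday date is Sep 5.
Sep 26 is 21 days after Sep 5; 21 mod 7 = 0, so Wednesday + 0 = Wednesday.

Wednesday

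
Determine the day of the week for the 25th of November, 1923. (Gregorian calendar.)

Doomsday rule: the anchor day for the 1900s is Wednesday. For year 23: 23÷12 = 1 r 11, and 11÷4 = 2, so 1+11+2 = 14.
Wednesday + 14 ≡ Wednesday — that's 1923's doomsday.
In November the doomsday date is Nov 7.
Nov 25 is 18 days after Nov 7; 18 mod 7 = 4, so Wednesday + 4 = Sunday.

Sunday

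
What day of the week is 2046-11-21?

Doomsday rule: the anchor day for the 2000s is Tuesday. For year 46: 46÷12 = 3 r 10, and 10÷4 = 2, so 3+10+2 = 15.
Tuesday + 15 ≡ Wednesday — that's 2046's doomsday.
In November the doomsday date is Nov 7.
Nov 21 is 14 days after Nov 7; 14 mod 7 = 0, so Wednesday + 0 = Wednesday.

Wednesday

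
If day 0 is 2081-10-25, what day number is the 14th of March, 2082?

Oct 25, 2081 → Nov 25, 2081: 31 days (October has 31).
Nov 25, 2081 → Dec 25, 2081: 30 days (November has 30).
Dec 25, 2081 → Jan 25, 2082: 31 days (December has 31).
Jan 25, 2082 → Feb 25, 2082: 31 days (January has 31).
Feb 25, 2082 → Mar 14, 2082: 17 days.
Total: 140 days.

140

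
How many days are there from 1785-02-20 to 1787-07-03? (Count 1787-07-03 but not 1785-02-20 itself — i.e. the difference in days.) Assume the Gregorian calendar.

Feb 20, 1785 → Feb 20, 1786: 365 days.
Feb 20, 1786 → Feb 20, 1787: 365 days.
Feb 20, 1787 → Mar 20, 1787: 28 days (February has 28).
Mar 20, 1787 → Apr 20, 1787: 31 days (March has 31).
Apr 20, 1787 → May 20, 1787: 30 days (April has 30).
May 20, 1787 → Jun 20, 1787: 31 days (May has 31).
Jun 20, 1787 → Jul 3, 1787: 13 days.
Total: 863 days.

863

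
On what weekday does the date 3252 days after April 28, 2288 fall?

Wednesday

Apr 28, 2288 is a Saturday.
3252 mod 7 = 4, so 3252 days after a Saturday is Saturday + 4 = Wednesday.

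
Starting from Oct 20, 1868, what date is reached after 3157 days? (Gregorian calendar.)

+365 (one year) → Oct 20, 1869 (2792 left).
+365 (one year) → Oct 20, 1870 (2427 left).
+365 (one year) → Oct 20, 1871 (2062 left).
+366 (one year; includes Feb 29, 1872) → Oct 20, 1872 (1696 left).
+365 (one year) → Oct 20, 1873 (1331 left).
+365 (one year) → Oct 20, 1874 (966 left).
+365 (one year) → Oct 20, 1875 (601 left).
+366 (one year; includes Feb 29, 1876) → Oct 20, 1876 (235 left).
Oct has 31 days: +12 → Nov 1, 1876 (223 left).
Nov has 30 days: +30 → Dec 1, 1876 (193 left).
Dec has 31 days: +31 → Jan 1, 1877 (162 left).
Jan has 31 days: +31 → Feb 1, 1877 (131 left).
Feb has 28 days: +28 → Mar 1, 1877 (103 left).
Mar has 31 days: +31 → Apr 1, 1877 (72 left).
Apr has 30 days: +30 → May 1, 1877 (42 left).
May has 31 days: +31 → Jun 1, 1877 (11 left).
+11 → Jun 12, 1877.

June 12, 1877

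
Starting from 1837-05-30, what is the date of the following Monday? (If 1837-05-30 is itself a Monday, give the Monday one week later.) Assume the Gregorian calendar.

June 5, 1837

May 30, 1837 is a Tuesday.
From Tuesday to the next Monday is 6 days.
May 30, 1837 + 6 = Jun 5, 1837.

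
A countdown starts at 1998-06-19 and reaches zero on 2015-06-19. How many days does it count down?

6209

Jun 19, 1998 → Jun 19, 1999: 365 days.
Jun 19, 1999 → Jun 19, 2000: 366 days (Feb 29, 2000 is in that span).
Jun 19, 2000 → Jun 19, 2001: 365 days.
Jun 19, 2001 → Jun 19, 2002: 365 days.
Jun 19, 2002 → Jun 19, 2003: 365 days.
Jun 19, 2003 → Jun 19, 2004: 366 days (Feb 29, 2004 is in that span).
Jun 19, 2004 → Jun 19, 2005: 365 days.
Jun 19, 2005 → Jun 19, 2006: 365 days.
Jun 19, 2006 → Jun 19, 2007: 365 days.
Jun 19, 2007 → Jun 19, 2008: 366 days (Feb 29, 2008 is in that span).
Jun 19, 2008 → Jun 19, 2009: 365 days.
Jun 19, 2009 → Jun 19, 2010: 365 days.
Jun 19, 2010 → Jun 19, 2011: 365 days.
Jun 19, 2011 → Jun 19, 2012: 366 days (Feb 29, 2012 is in that span).
Jun 19, 2012 → Jun 19, 2013: 365 days.
Jun 19, 2013 → Jun 19, 2014: 365 days.
Jun 19, 2014 → Jul 19, 2014: 30 days (June has 30).
Jul 19, 2014 → Aug 19, 2014: 31 days (July has 31).
Aug 19, 2014 → Sep 19, 2014: 31 days (August has 31).
Sep 19, 2014 → Oct 19, 2014: 30 days (September has 30).
Oct 19, 2014 → Nov 19, 2014: 31 days (October has 31).
Nov 19, 2014 → Dec 19, 2014: 30 days (November has 30).
Dec 19, 2014 → Jan 19, 2015: 31 days (December has 31).
Jan 19, 2015 → Feb 19, 2015: 31 days (January has 31).
Feb 19, 2015 → Mar 19, 2015: 28 days (February has 28).
Mar 19, 2015 → Apr 19, 2015: 31 days (March has 31).
Apr 19, 2015 → May 19, 2015: 30 days (April has 30).
May 19, 2015 → Jun 19, 2015: 31 days.
Total: 6209 days.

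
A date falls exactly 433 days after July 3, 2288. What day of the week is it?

Jul 3, 2288 is a Tuesday.
433 mod 7 = 6, so 433 days after a Tuesday is Tuesday + 6 = Monday.

Monday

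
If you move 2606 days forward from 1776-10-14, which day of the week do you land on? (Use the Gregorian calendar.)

Oct 14, 1776 is a Monday.
2606 mod 7 = 2, so 2606 days after a Monday is Monday + 2 = Wednesday.

Wednesday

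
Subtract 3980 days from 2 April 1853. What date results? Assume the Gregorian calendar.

May 10, 1842

−365 (one year) → Apr 2, 1852 (3615 left).
−366 (one year; includes Feb 29, 1852) → Apr 2, 1851 (3249 left).
−365 (one year) → Apr 2, 1850 (2884 left).
−365 (one year) → Apr 2, 1849 (2519 left).
−365 (one year) → Apr 2, 1848 (2154 left).
−366 (one year; includes Feb 29, 1848) → Apr 2, 1847 (1788 left).
−365 (one year) → Apr 2, 1846 (1423 left).
−365 (one year) → Apr 2, 1845 (1058 left).
−365 (one year) → Apr 2, 1844 (693 left).
−366 (one year; includes Feb 29, 1844) → Apr 2, 1843 (327 left).
−2 → Mar 31, 1843 (end of Mar, 31 days; 325 left).
−31 → Feb 28, 1843 (end of Feb, 28 days; 294 left).
−28 → Jan 31, 1843 (end of Jan, 31 days; 266 left).
−31 → Dec 31, 1842 (end of Dec, 31 days; 235 left).
−31 → Nov 30, 1842 (end of Nov, 30 days; 204 left).
−30 → Oct 31, 1842 (end of Oct, 31 days; 174 left).
−31 → Sep 30, 1842 (end of Sep, 30 days; 143 left).
−30 → Aug 31, 1842 (end of Aug, 31 days; 113 left).
−31 → Jul 31, 1842 (end of Jul, 31 days; 82 left).
−31 → Jun 30, 1842 (end of Jun, 30 days; 51 left).
−30 → May 31, 1842 (end of May, 31 days; 21 left).
−21 → May 10, 1842.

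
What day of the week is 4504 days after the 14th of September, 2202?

Friday

Sep 14, 2202 is a Tuesday.
4504 mod 7 = 3, so 4504 days after a Tuesday is Tuesday + 3 = Friday.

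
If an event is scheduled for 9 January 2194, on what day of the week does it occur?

Doomsday rule: the anchor day for the 2100s is Sunday. For year 94: 94÷12 = 7 r 10, and 10÷4 = 2, so 7+10+2 = 19.
Sunday + 19 ≡ Friday — that's 2194's doomsday.
In January the doomsday date is Jan 3 (2194 is not a leap year).
Jan 9 is 6 days after Jan 3; 6 mod 7 = 6, so Friday + 6 = Thursday.

Thursday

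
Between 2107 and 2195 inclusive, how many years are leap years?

Multiples of 4 in [2107,2195]: 22.
Of those, multiples of 100: 0 (not leap unless ÷400).
Multiples of 400: 0.
Leap years = 22 − 0 + 0 = 22.

22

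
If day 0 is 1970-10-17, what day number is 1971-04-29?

194

Oct 17, 1970 → Nov 17, 1970: 31 days (October has 31).
Nov 17, 1970 → Dec 17, 1970: 30 days (November has 30).
Dec 17, 1970 → Jan 17, 1971: 31 days (December has 31).
Jan 17, 1971 → Feb 17, 1971: 31 days (January has 31).
Feb 17, 1971 → Mar 17, 1971: 28 days (February has 28).
Mar 17, 1971 → Apr 17, 1971: 31 days (March has 31).
Apr 17, 1971 → Apr 29, 1971: 12 days.
Total: 194 days.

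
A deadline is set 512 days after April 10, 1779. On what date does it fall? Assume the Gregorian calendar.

September 3, 1780

+366 (one year; includes Feb 29, 1780) → Apr 10, 1780 (146 left).
Apr has 30 days: +21 → May 1, 1780 (125 left).
May has 31 days: +31 → Jun 1, 1780 (94 left).
Jun has 30 days: +30 → Jul 1, 1780 (64 left).
Jul has 31 days: +31 → Aug 1, 1780 (33 left).
Aug has 31 days: +31 → Sep 1, 1780 (2 left).
+2 → Sep 3, 1780.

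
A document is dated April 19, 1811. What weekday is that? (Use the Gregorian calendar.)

Friday

Doomsday rule: the anchor day for the 1800s is Friday. For year 11: 11÷12 = 0 r 11, and 11÷4 = 2, so 0+11+2 = 13.
Friday + 13 ≡ Thursday — that's 1811's doomsday.
In April the doomsday date is Apr 4.
Apr 19 is 15 days after Apr 4; 15 mod 7 = 1, so Thursday + 1 = Friday.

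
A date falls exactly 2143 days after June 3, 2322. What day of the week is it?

Sunday

Jun 3, 2322 is a Saturday.
2143 mod 7 = 1, so 2143 days after a Saturday is Saturday + 1 = Sunday.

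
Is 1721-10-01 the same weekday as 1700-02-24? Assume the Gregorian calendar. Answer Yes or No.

From Feb 24, 1700 to Oct 1, 1721 is 7889 days.
7889 mod 7 = 0, so they are the same weekday.
(Feb 24, 1700 is a Wednesday; Oct 1, 1721 is a Wednesday.)

Yes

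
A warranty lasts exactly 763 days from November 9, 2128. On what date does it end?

December 12, 2130

+365 (one year) → Nov 9, 2129 (398 left).
Nov has 30 days: +22 → Dec 1, 2129 (376 left).
Dec has 31 days: +31 → Jan 1, 2130 (345 left).
Jan has 31 days: +31 → Feb 1, 2130 (314 left).
Feb has 28 days: +28 → Mar 1, 2130 (286 left).
Mar has 31 days: +31 → Apr 1, 2130 (255 left).
Apr has 30 days: +30 → May 1, 2130 (225 left).
May has 31 days: +31 → Jun 1, 2130 (194 left).
Jun has 30 days: +30 → Jul 1, 2130 (164 left).
Jul has 31 days: +31 → Aug 1, 2130 (133 left).
Aug has 31 days: +31 → Sep 1, 2130 (102 left).
Sep has 30 days: +30 → Oct 1, 2130 (72 left).
Oct has 31 days: +31 → Nov 1, 2130 (41 left).
Nov has 30 days: +30 → Dec 1, 2130 (11 left).
+11 → Dec 12, 2130.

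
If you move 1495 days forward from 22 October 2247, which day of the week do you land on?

First find the weekday of Oct 22, 2247. Doomsday rule: the anchor day for the 2200s is Friday. For year 47: 47÷12 = 3 r 11, and 11÷4 = 2, so 3+11+2 = 16.
Friday + 16 ≡ Sunday — that's 2247's doomsday.
In October the doomsday date is Oct 10.
Oct 22 is 12 days after Oct 10; 12 mod 7 = 5, so Sunday + 5 = Friday.
1495 mod 7 = 4, so 1495 days after a Friday is Friday + 4 = Tuesday.

Tuesday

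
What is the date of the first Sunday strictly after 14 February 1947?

February 16, 1947

Feb 14, 1947 is a Friday.
From Friday to the next Sunday is 2 days.
Feb 14, 1947 + 2 = Feb 16, 1947.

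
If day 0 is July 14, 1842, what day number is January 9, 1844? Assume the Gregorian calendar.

544

Jul 14, 1842 → Jul 14, 1843: 365 days.
Jul 14, 1843 → Aug 14, 1843: 31 days (July has 31).
Aug 14, 1843 → Sep 14, 1843: 31 days (August has 31).
Sep 14, 1843 → Oct 14, 1843: 30 days (September has 30).
Oct 14, 1843 → Nov 14, 1843: 31 days (October has 31).
Nov 14, 1843 → Dec 14, 1843: 30 days (November has 30).
Dec 14, 1843 → Jan 9, 1844: 26 days.
Total: 544 days.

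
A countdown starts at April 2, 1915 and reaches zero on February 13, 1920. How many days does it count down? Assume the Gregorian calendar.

Apr 2, 1915 → Apr 2, 1916: 366 days (Feb 29, 1916 is in that span).
Apr 2, 1916 → Apr 2, 1917: 365 days.
Apr 2, 1917 → Apr 2, 1918: 365 days.
Apr 2, 1918 → Apr 2, 1919: 365 days.
Apr 2, 1919 → May 2, 1919: 30 days (April has 30).
May 2, 1919 → Jun 2, 1919: 31 days (May has 31).
Jun 2, 1919 → Jul 2, 1919: 30 days (June has 30).
Jul 2, 1919 → Aug 2, 1919: 31 days (July has 31).
Aug 2, 1919 → Sep 2, 1919: 31 days (August has 31).
Sep 2, 1919 → Oct 2, 1919: 30 days (September has 30).
Oct 2, 1919 → Nov 2, 1919: 31 days (October has 31).
Nov 2, 1919 → Dec 2, 1919: 30 days (November has 30).
Dec 2, 1919 → Jan 2, 1920: 31 days (December has 31).
Jan 2, 1920 → Feb 2, 1920: 31 days (January has 31).
Feb 2, 1920 → Feb 13, 1920: 11 days.
Total: 1778 days.

1778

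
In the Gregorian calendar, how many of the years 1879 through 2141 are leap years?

64

Multiples of 4 in [1879,2141]: 66.
Of those, multiples of 100: 3 (not leap unless ÷400).
Multiples of 400: 1.
Leap years = 66 − 3 + 1 = 64.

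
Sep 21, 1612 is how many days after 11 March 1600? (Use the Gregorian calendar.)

Mar 11, 1600 → Mar 11, 1601: 365 days.
Mar 11, 1601 → Mar 11, 1602: 365 days.
Mar 11, 1602 → Mar 11, 1603: 365 days.
Mar 11, 1603 → Mar 11, 1604: 366 days (Feb 29, 1604 is in that span).
Mar 11, 1604 → Mar 11, 1605: 365 days.
Mar 11, 1605 → Mar 11, 1606: 365 days.
Mar 11, 1606 → Mar 11, 1607: 365 days.
Mar 11, 1607 → Mar 11, 1608: 366 days (Feb 29, 1608 is in that span).
Mar 11, 1608 → Mar 11, 1609: 365 days.
Mar 11, 1609 → Mar 11, 1610: 365 days.
Mar 11, 1610 → Mar 11, 1611: 365 days.
Mar 11, 1611 → Mar 11, 1612: 366 days (Feb 29, 1612 is in that span).
Mar 11, 1612 → Apr 11, 1612: 31 days (March has 31).
Apr 11, 1612 → May 11, 1612: 30 days (April has 30).
May 11, 1612 → Jun 11, 1612: 31 days (May has 31).
Jun 11, 1612 → Jul 11, 1612: 30 days (June has 30).
Jul 11, 1612 → Aug 11, 1612: 31 days (July has 31).
Aug 11, 1612 → Sep 11, 1612: 31 days (August has 31).
Sep 11, 1612 → Sep 21, 1612: 10 days.
Total: 4577 days.

4577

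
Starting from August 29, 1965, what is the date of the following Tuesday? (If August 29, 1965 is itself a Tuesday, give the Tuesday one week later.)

August 31, 1965

Aug 29, 1965 is a Sunday.
From Sunday to the next Tuesday is 2 days.
Aug 29, 1965 + 2 = Aug 31, 1965.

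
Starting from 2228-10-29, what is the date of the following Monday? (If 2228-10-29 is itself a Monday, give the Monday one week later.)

November 3, 2228

Oct 29, 2228 is a Wednesday.
From Wednesday to the next Monday is 5 days.
Oct 29, 2228 + 5 = Nov 3, 2228.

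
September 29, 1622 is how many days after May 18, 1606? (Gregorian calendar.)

5978

May 18, 1606 → May 18, 1607: 365 days.
May 18, 1607 → May 18, 1608: 366 days (Feb 29, 1608 is in that span).
May 18, 1608 → May 18, 1609: 365 days.
May 18, 1609 → May 18, 1610: 365 days.
May 18, 1610 → May 18, 1611: 365 days.
May 18, 1611 → May 18, 1612: 366 days (Feb 29, 1612 is in that span).
May 18, 1612 → May 18, 1613: 365 days.
May 18, 1613 → May 18, 1614: 365 days.
May 18, 1614 → May 18, 1615: 365 days.
May 18, 1615 → May 18, 1616: 366 days (Feb 29, 1616 is in that span).
May 18, 1616 → May 18, 1617: 365 days.
May 18, 1617 → May 18, 1618: 365 days.
May 18, 1618 → May 18, 1619: 365 days.
May 18, 1619 → May 18, 1620: 366 days (Feb 29, 1620 is in that span).
May 18, 1620 → May 18, 1621: 365 days.
May 18, 1621 → May 18, 1622: 365 days.
May 18, 1622 → Jun 18, 1622: 31 days (May has 31).
Jun 18, 1622 → Jul 18, 1622: 30 days (June has 30).
Jul 18, 1622 → Aug 18, 1622: 31 days (July has 31).
Aug 18, 1622 → Sep 18, 1622: 31 days (August has 31).
Sep 18, 1622 → Sep 29, 1622: 11 days.
Total: 5978 days.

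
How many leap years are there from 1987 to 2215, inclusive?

55

Multiples of 4 in [1987,2215]: 57.
Of those, multiples of 100: 3 (not leap unless ÷400).
Multiples of 400: 1.
Leap years = 57 − 3 + 1 = 55.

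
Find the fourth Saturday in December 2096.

December 22, 2096

December 1, 2096 is a Saturday.
The first Saturday is therefore December 1 (same day).
The fourth Saturday is 1 + 3×7 = December 22.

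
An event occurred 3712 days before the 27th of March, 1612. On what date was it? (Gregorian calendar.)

January 27, 1602

−366 (one year; includes Feb 29, 1612) → Mar 27, 1611 (3346 left).
−365 (one year) → Mar 27, 1610 (2981 left).
−365 (one year) → Mar 27, 1609 (2616 left).
−365 (one year) → Mar 27, 1608 (2251 left).
−366 (one year; includes Feb 29, 1608) → Mar 27, 1607 (1885 left).
−365 (one year) → Mar 27, 1606 (1520 left).
−365 (one year) → Mar 27, 1605 (1155 left).
−365 (one year) → Mar 27, 1604 (790 left).
−366 (one year; includes Feb 29, 1604) → Mar 27, 1603 (424 left).
−365 (one year) → Mar 27, 1602 (59 left).
−27 → Feb 28, 1602 (end of Feb, 28 days; 32 left).
−28 → Jan 31, 1602 (end of Jan, 31 days; 4 left).
−4 → Jan 27, 1602.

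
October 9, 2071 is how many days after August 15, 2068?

Aug 15, 2068 → Aug 15, 2069: 365 days.
Aug 15, 2069 → Aug 15, 2070: 365 days.
Aug 15, 2070 → Aug 15, 2071: 365 days.
Aug 15, 2071 → Sep 15, 2071: 31 days (August has 31).
Sep 15, 2071 → Oct 9, 2071: 24 days.
Total: 1150 days.

1150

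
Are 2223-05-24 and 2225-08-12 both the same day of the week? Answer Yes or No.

No

From May 24, 2223 to Aug 12, 2225 is 811 days.
811 mod 7 = 6, so they are different weekdays.
(May 24, 2223 is a Saturday; Aug 12, 2225 is a Friday.)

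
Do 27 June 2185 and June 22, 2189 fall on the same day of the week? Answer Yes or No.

From Jun 27, 2185 to Jun 22, 2189 is 1456 days.
1456 mod 7 = 0, so they are the same weekday.
(Jun 27, 2185 is a Monday; Jun 22, 2189 is a Monday.)

Yes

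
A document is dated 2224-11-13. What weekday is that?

Doomsday rule: the anchor day for the 2200s is Friday. For year 24: 24÷12 = 2 r 0, and 0÷4 = 0, so 2+0+0 = 2.
Friday + 2 ≡ Sunday — that's 2224's doomsday.
In November the doomsday date is Nov 7.
Nov 13 is 6 days after Nov 7; 6 mod 7 = 6, so Sunday + 6 = Saturday.

Saturday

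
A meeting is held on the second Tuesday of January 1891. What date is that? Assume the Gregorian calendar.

January 1, 1891 is a Thursday.
The first Tuesday is therefore January 6 (5 days later).
The second Tuesday is 6 + 1×7 = January 13.

January 13, 1891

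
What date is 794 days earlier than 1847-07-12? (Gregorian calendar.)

−365 (one year) → Jul 12, 1846 (429 left).
−365 (one year) → Jul 12, 1845 (64 left).
−12 → Jun 30, 1845 (end of Jun, 30 days; 52 left).
−30 → May 31, 1845 (end of May, 31 days; 22 left).
−22 → May 9, 1845.

May 9, 1845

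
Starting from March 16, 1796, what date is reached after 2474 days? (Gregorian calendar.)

December 25, 1802

+365 (one year) → Mar 16, 1797 (2109 left).
+365 (one year) → Mar 16, 1798 (1744 left).
+365 (one year) → Mar 16, 1799 (1379 left).
+365 (one year) → Mar 16, 1800 (1014 left).
+365 (one year) → Mar 16, 1801 (649 left).
+365 (one year) → Mar 16, 1802 (284 left).
Mar has 31 days: +16 → Apr 1, 1802 (268 left).
Apr has 30 days: +30 → May 1, 1802 (238 left).
May has 31 days: +31 → Jun 1, 1802 (207 left).
Jun has 30 days: +30 → Jul 1, 1802 (177 left).
Jul has 31 days: +31 → Aug 1, 1802 (146 left).
Aug has 31 days: +31 → Sep 1, 1802 (115 left).
Sep has 30 days: +30 → Oct 1, 1802 (85 left).
Oct has 31 days: +31 → Nov 1, 1802 (54 left).
Nov has 30 days: +30 → Dec 1, 1802 (24 left).
+24 → Dec 25, 1802.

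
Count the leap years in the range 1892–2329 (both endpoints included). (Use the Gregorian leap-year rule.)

Multiples of 4 in [1892,2329]: 110.
Of those, multiples of 100: 5 (not leap unless ÷400).
Multiples of 400: 1.
Leap years = 110 − 5 + 1 = 106.

106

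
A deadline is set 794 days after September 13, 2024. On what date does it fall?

November 16, 2026

+365 (one year) → Sep 13, 2025 (429 left).
+365 (one year) → Sep 13, 2026 (64 left).
Sep has 30 days: +18 → Oct 1, 2026 (46 left).
Oct has 31 days: +31 → Nov 1, 2026 (15 left).
+15 → Nov 16, 2026.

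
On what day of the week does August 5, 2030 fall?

Doomsday rule: the anchor day for the 2000s is Tuesday. For year 30: 30÷12 = 2 r 6, and 6÷4 = 1, so 2+6+1 = 9.
Tuesday + 9 ≡ Thursday — that's 2030's doomsday.
In August the doomsday date is Aug 8.
Aug 5 is 3 days before Aug 8; 3 mod 7 = 3, so Thursday − 3 = Monday.

Monday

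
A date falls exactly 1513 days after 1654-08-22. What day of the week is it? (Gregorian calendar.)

Aug 22, 1654 is a Saturday.
1513 mod 7 = 1, so 1513 days after a Saturday is Saturday + 1 = Sunday.

Sunday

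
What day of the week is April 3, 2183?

Thursday

Doomsday rule: the anchor day for the 2100s is Sunday. For year 83: 83÷12 = 6 r 11, and 11÷4 = 2, so 6+11+2 = 19.
Sunday + 19 ≡ Friday — that's 2183's doomsday.
In April the doomsday date is Apr 4.
Apr 3 is 1 day before Apr 4; 1 mod 7 = 1, so Friday − 1 = Thursday.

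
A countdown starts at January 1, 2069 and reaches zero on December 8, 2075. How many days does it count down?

Jan 1, 2069 → Jan 1, 2070: 365 days.
Jan 1, 2070 → Jan 1, 2071: 365 days.
Jan 1, 2071 → Jan 1, 2072: 365 days.
Jan 1, 2072 → Jan 1, 2073: 366 days (Feb 29, 2072 is in that span).
Jan 1, 2073 → Jan 1, 2074: 365 days.
Jan 1, 2074 → Jan 1, 2075: 365 days.
Jan 1, 2075 → Feb 1, 2075: 31 days (January has 31).
Feb 1, 2075 → Mar 1, 2075: 28 days (February has 28).
Mar 1, 2075 → Apr 1, 2075: 31 days (March has 31).
Apr 1, 2075 → May 1, 2075: 30 days (April has 30).
May 1, 2075 → Jun 1, 2075: 31 days (May has 31).
Jun 1, 2075 → Jul 1, 2075: 30 days (June has 30).
Jul 1, 2075 → Aug 1, 2075: 31 days (July has 31).
Aug 1, 2075 → Sep 1, 2075: 31 days (August has 31).
Sep 1, 2075 → Oct 1, 2075: 30 days (September has 30).
Oct 1, 2075 → Nov 1, 2075: 31 days (October has 31).
Nov 1, 2075 → Dec 1, 2075: 30 days (November has 30).
Dec 1, 2075 → Dec 8, 2075: 7 days.
Total: 2532 days.

2532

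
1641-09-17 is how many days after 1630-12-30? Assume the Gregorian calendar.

Dec 30, 1630 → Dec 30, 1631: 365 days.
Dec 30, 1631 → Dec 30, 1632: 366 days (Feb 29, 1632 is in that span).
Dec 30, 1632 → Dec 30, 1633: 365 days.
Dec 30, 1633 → Dec 30, 1634: 365 days.
Dec 30, 1634 → Dec 30, 1635: 365 days.
Dec 30, 1635 → Dec 30, 1636: 366 days (Feb 29, 1636 is in that span).
Dec 30, 1636 → Dec 30, 1637: 365 days.
Dec 30, 1637 → Dec 30, 1638: 365 days.
Dec 30, 1638 → Dec 30, 1639: 365 days.
Dec 30, 1639 → Dec 30, 1640: 366 days (Feb 29, 1640 is in that span).
Dec 30, 1640 → Jan 30, 1641: 31 days (December has 31).
Jan 30, 1641 → Feb 28, 1641: 29 days (January has 31).
Feb 28, 1641 → Mar 28, 1641: 28 days (February has 28).
Mar 28, 1641 → Apr 28, 1641: 31 days (March has 31).
Apr 28, 1641 → May 28, 1641: 30 days (April has 30).
May 28, 1641 → Jun 28, 1641: 31 days (May has 31).
Jun 28, 1641 → Jul 28, 1641: 30 days (June has 30).
Jul 28, 1641 → Aug 28, 1641: 31 days (July has 31).
Aug 28, 1641 → Sep 17, 1641: 20 days.
Total: 3914 days.

3914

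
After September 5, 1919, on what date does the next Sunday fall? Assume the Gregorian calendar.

Sep 5, 1919 is a Friday.
From Friday to the next Sunday is 2 days.
Sep 5, 1919 + 2 = Sep 7, 1919.

September 7, 1919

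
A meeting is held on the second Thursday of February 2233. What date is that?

February 1, 2233 is a Friday.
The first Thursday is therefore February 7 (6 days later).
The second Thursday is 7 + 1×7 = February 14.

February 14, 2233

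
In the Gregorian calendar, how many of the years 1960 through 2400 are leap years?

Multiples of 4 in [1960,2400]: 111.
Of those, multiples of 100: 5 (not leap unless ÷400).
Multiples of 400: 2.
Leap years = 111 − 5 + 2 = 108.

108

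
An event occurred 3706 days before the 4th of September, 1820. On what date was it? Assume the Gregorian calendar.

July 13, 1810

−366 (one year; includes Feb 29, 1820) → Sep 4, 1819 (3340 left).
−365 (one year) → Sep 4, 1818 (2975 left).
−365 (one year) → Sep 4, 1817 (2610 left).
−365 (one year) → Sep 4, 1816 (2245 left).
−366 (one year; includes Feb 29, 1816) → Sep 4, 1815 (1879 left).
−365 (one year) → Sep 4, 1814 (1514 left).
−365 (one year) → Sep 4, 1813 (1149 left).
−365 (one year) → Sep 4, 1812 (784 left).
−366 (one year; includes Feb 29, 1812) → Sep 4, 1811 (418 left).
−365 (one year) → Sep 4, 1810 (53 left).
−4 → Aug 31, 1810 (end of Aug, 31 days; 49 left).
−31 → Jul 31, 1810 (end of Jul, 31 days; 18 left).
−18 → Jul 13, 1810.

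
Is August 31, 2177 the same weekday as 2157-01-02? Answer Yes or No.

Yes

From Jan 2, 2157 to Aug 31, 2177 is 7546 days.
7546 mod 7 = 0, so they are the same weekday.
(Jan 2, 2157 is a Sunday; Aug 31, 2177 is a Sunday.)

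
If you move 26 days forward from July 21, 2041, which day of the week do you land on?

First find the weekday of Jul 21, 2041. Doomsday rule: the anchor day for the 2000s is Tuesday. For year 41: 41÷12 = 3 r 5, and 5÷4 = 1, so 3+5+1 = 9.
Tuesday + 9 ≡ Thursday — that's 2041's doomsday.
In July the doomsday date is Jul 11.
Jul 21 is 10 days after Jul 11; 10 mod 7 = 3, so Thursday + 3 = Sunday.
26 mod 7 = 5, so 26 days after a Sunday is Sunday + 5 = Friday.

Friday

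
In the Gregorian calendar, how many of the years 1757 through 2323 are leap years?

136

Multiples of 4 in [1757,2323]: 141.
Of those, multiples of 100: 6 (not leap unless ÷400).
Multiples of 400: 1.
Leap years = 141 − 6 + 1 = 136.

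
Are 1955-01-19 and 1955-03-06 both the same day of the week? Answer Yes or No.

No

From Jan 19, 1955 to Mar 6, 1955 is 46 days.
46 mod 7 = 4, so they are different weekdays.
(Jan 19, 1955 is a Wednesday; Mar 6, 1955 is a Sunday.)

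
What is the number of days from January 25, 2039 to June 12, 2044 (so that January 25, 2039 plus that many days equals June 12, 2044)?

1965

Jan 25, 2039 → Jan 25, 2040: 365 days.
Jan 25, 2040 → Jan 25, 2041: 366 days (Feb 29, 2040 is in that span).
Jan 25, 2041 → Jan 25, 2042: 365 days.
Jan 25, 2042 → Jan 25, 2043: 365 days.
Jan 25, 2043 → Jan 25, 2044: 365 days.
Jan 25, 2044 → Feb 25, 2044: 31 days (January has 31).
Feb 25, 2044 → Mar 25, 2044: 29 days (February has 29).
Mar 25, 2044 → Apr 25, 2044: 31 days (March has 31).
Apr 25, 2044 → May 25, 2044: 30 days (April has 30).
May 25, 2044 → Jun 12, 2044: 18 days.
Total: 1965 days.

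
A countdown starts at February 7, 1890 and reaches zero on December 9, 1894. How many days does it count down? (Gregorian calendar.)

1766

Feb 7, 1890 → Feb 7, 1891: 365 days.
Feb 7, 1891 → Feb 7, 1892: 365 days.
Feb 7, 1892 → Feb 7, 1893: 366 days (Feb 29, 1892 is in that span).
Feb 7, 1893 → Feb 7, 1894: 365 days.
Feb 7, 1894 → Mar 7, 1894: 28 days (February has 28).
Mar 7, 1894 → Apr 7, 1894: 31 days (March has 31).
Apr 7, 1894 → May 7, 1894: 30 days (April has 30).
May 7, 1894 → Jun 7, 1894: 31 days (May has 31).
Jun 7, 1894 → Jul 7, 1894: 30 days (June has 30).
Jul 7, 1894 → Aug 7, 1894: 31 days (July has 31).
Aug 7, 1894 → Sep 7, 1894: 31 days (August has 31).
Sep 7, 1894 → Oct 7, 1894: 30 days (September has 30).
Oct 7, 1894 → Nov 7, 1894: 31 days (October has 31).
Nov 7, 1894 → Dec 7, 1894: 30 days (November has 30).
Dec 7, 1894 → Dec 9, 1894: 2 days.
Total: 1766 days.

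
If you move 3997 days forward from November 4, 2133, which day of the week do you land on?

First find the weekday of Nov 4, 2133. Doomsday rule: the anchor day for the 2100s is Sunday. For year 33: 33÷12 = 2 r 9, and 9÷4 = 2, so 2+9+2 = 13.
Sunday + 13 ≡ Saturday — that's 2133's doomsday.
In November the doomsday date is Nov 7.
Nov 4 is 3 days before Nov 7; 3 mod 7 = 3, so Saturday − 3 = Wednesday.
3997 mod 7 = 0, so 3997 days after a Wednesday is Wednesday + 0 = Wednesday.

Wednesday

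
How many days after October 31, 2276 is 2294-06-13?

6434

Oct 31, 2276 → Oct 31, 2277: 365 days.
Oct 31, 2277 → Oct 31, 2278: 365 days.
Oct 31, 2278 → Oct 31, 2279: 365 days.
Oct 31, 2279 → Oct 31, 2280: 366 days (Feb 29, 2280 is in that span).
Oct 31, 2280 → Oct 31, 2281: 365 days.
Oct 31, 2281 → Oct 31, 2282: 365 days.
Oct 31, 2282 → Oct 31, 2283: 365 days.
Oct 31, 2283 → Oct 31, 2284: 366 days (Feb 29, 2284 is in that span).
Oct 31, 2284 → Oct 31, 2285: 365 days.
Oct 31, 2285 → Oct 31, 2286: 365 days.
Oct 31, 2286 → Oct 31, 2287: 365 days.
Oct 31, 2287 → Oct 31, 2288: 366 days (Feb 29, 2288 is in that span).
Oct 31, 2288 → Oct 31, 2289: 365 days.
Oct 31, 2289 → Oct 31, 2290: 365 days.
Oct 31, 2290 → Oct 31, 2291: 365 days.
Oct 31, 2291 → Oct 31, 2292: 366 days (Feb 29, 2292 is in that span).
Oct 31, 2292 → Oct 31, 2293: 365 days.
Oct 31, 2293 → Nov 30, 2293: 30 days (October has 31).
Nov 30, 2293 → Dec 30, 2293: 30 days (November has 30).
Dec 30, 2293 → Jan 30, 2294: 31 days (December has 31).
Jan 30, 2294 → Feb 28, 2294: 29 days (January has 31).
Feb 28, 2294 → Mar 28, 2294: 28 days (February has 28).
Mar 28, 2294 → Apr 28, 2294: 31 days (March has 31).
Apr 28, 2294 → May 28, 2294: 30 days (April has 30).
May 28, 2294 → Jun 13, 2294: 16 days.
Total: 6434 days.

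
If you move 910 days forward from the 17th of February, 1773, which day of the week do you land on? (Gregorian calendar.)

Wednesday

Feb 17, 1773 is a Wednesday.
910 mod 7 = 0, so 910 days after a Wednesday is Wednesday + 0 = Wednesday.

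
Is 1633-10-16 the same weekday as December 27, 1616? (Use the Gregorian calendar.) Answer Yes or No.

From Dec 27, 1616 to Oct 16, 1633 is 6137 days.
6137 mod 7 = 5, so they are different weekdays.
(Dec 27, 1616 is a Tuesday; Oct 16, 1633 is a Sunday.)

No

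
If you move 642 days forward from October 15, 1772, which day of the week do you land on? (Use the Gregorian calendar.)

Tuesday

Oct 15, 1772 is a Thursday.
642 mod 7 = 5, so 642 days after a Thursday is Thursday + 5 = Tuesday.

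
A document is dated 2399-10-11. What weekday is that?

Monday

Doomsday rule: the anchor day for the 2300s is Wednesday. For year 99: 99÷12 = 8 r 3, and 3÷4 = 0, so 8+3+0 = 11.
Wednesday + 11 ≡ Sunday — that's 2399's doomsday.
In October the doomsday date is Oct 10.
Oct 11 is 1 day after Oct 10; 1 mod 7 = 1, so Sunday + 1 = Monday.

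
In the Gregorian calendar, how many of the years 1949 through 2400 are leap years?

Multiples of 4 in [1949,2400]: 113.
Of those, multiples of 100: 5 (not leap unless ÷400).
Multiples of 400: 2.
Leap years = 113 − 5 + 2 = 110.

110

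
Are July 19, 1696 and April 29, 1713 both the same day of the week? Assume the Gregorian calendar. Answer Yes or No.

No

From Jul 19, 1696 to Apr 29, 1713 is 6127 days.
6127 mod 7 = 2, so they are different weekdays.
(Jul 19, 1696 is a Thursday; Apr 29, 1713 is a Saturday.)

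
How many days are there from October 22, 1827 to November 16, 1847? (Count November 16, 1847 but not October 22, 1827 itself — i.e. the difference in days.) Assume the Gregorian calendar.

7330

Oct 22, 1827 → Oct 22, 1828: 366 days (Feb 29, 1828 is in that span).
Oct 22, 1828 → Oct 22, 1829: 365 days.
Oct 22, 1829 → Oct 22, 1830: 365 days.
Oct 22, 1830 → Oct 22, 1831: 365 days.
Oct 22, 1831 → Oct 22, 1832: 366 days (Feb 29, 1832 is in that span).
Oct 22, 1832 → Oct 22, 1833: 365 days.
Oct 22, 1833 → Oct 22, 1834: 365 days.
Oct 22, 1834 → Oct 22, 1835: 365 days.
Oct 22, 1835 → Oct 22, 1836: 366 days (Feb 29, 1836 is in that span).
Oct 22, 1836 → Oct 22, 1837: 365 days.
Oct 22, 1837 → Oct 22, 1838: 365 days.
Oct 22, 1838 → Oct 22, 1839: 365 days.
Oct 22, 1839 → Oct 22, 1840: 366 days (Feb 29, 1840 is in that span).
Oct 22, 1840 → Oct 22, 1841: 365 days.
Oct 22, 1841 → Oct 22, 1842: 365 days.
Oct 22, 1842 → Oct 22, 1843: 365 days.
Oct 22, 1843 → Oct 22, 1844: 366 days (Feb 29, 1844 is in that span).
Oct 22, 1844 → Oct 22, 1845: 365 days.
Oct 22, 1845 → Oct 22, 1846: 365 days.
Oct 22, 1846 → Nov 22, 1846: 31 days (October has 31).
Nov 22, 1846 → Dec 22, 1846: 30 days (November has 30).
Dec 22, 1846 → Jan 22, 1847: 31 days (December has 31).
Jan 22, 1847 → Feb 22, 1847: 31 days (January has 31).
Feb 22, 1847 → Mar 22, 1847: 28 days (February has 28).
Mar 22, 1847 → Apr 22, 1847: 31 days (March has 31).
Apr 22, 1847 → May 22, 1847: 30 days (April has 30).
May 22, 1847 → Jun 22, 1847: 31 days (May has 31).
Jun 22, 1847 → Jul 22, 1847: 30 days (June has 30).
Jul 22, 1847 → Aug 22, 1847: 31 days (July has 31).
Aug 22, 1847 → Sep 22, 1847: 31 days (August has 31).
Sep 22, 1847 → Oct 22, 1847: 30 days (September has 30).
Oct 22, 1847 → Nov 16, 1847: 25 days.
Total: 7330 days.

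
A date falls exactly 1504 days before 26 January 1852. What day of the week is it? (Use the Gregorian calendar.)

Tuesday

First find the weekday of Jan 26, 1852. Doomsday rule: the anchor day for the 1800s is Friday. For year 52: 52÷12 = 4 r 4, and 4÷4 = 1, so 4+4+1 = 9.
Friday + 9 ≡ Sunday — that's 1852's doomsday.
In January the doomsday date is Jan 4 (1852 is a leap year (divisible by 4)).
Jan 26 is 22 days after Jan 4; 22 mod 7 = 1, so Sunday + 1 = Monday.
1504 mod 7 = 6, so 1504 days before a Monday is Monday − 6 = Tuesday.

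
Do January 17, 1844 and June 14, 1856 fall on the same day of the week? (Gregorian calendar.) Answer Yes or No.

From Jan 17, 1844 to Jun 14, 1856 is 4532 days.
4532 mod 7 = 3, so they are different weekdays.
(Jan 17, 1844 is a Wednesday; Jun 14, 1856 is a Saturday.)

No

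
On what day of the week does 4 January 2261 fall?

Friday

Doomsday rule: the anchor day for the 2200s is Friday. For year 61: 61÷12 = 5 r 1, and 1÷4 = 0, so 5+1+0 = 6.
Friday + 6 ≡ Thursday — that's 2261's doomsday.
In January the doomsday date is Jan 3 (2261 is not a leap year).
Jan 4 is 1 day after Jan 3; 1 mod 7 = 1, so Thursday + 1 = Friday.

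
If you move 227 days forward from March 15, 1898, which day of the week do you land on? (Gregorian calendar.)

Friday

First find the weekday of Mar 15, 1898. Doomsday rule: the anchor day for the 1800s is Friday. For year 98: 98÷12 = 8 r 2, and 2÷4 = 0, so 8+2+0 = 10.
Friday + 10 ≡ Monday — that's 1898's doomsday.
In March the doomsday date is Mar 14.
Mar 15 is 1 day after Mar 14; 1 mod 7 = 1, so Monday + 1 = Tuesday.
227 mod 7 = 3, so 227 days after a Tuesday is Tuesday + 3 = Friday.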